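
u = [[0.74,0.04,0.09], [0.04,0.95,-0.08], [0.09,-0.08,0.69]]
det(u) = 0.47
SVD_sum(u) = [[0.00,  0.06,  -0.02], [0.06,  0.91,  -0.24], [-0.02,  -0.24,  0.06]] + [[0.54, 0.06, 0.38], [0.06, 0.01, 0.04], [0.38, 0.04, 0.26]] + [[0.20, -0.08, -0.27], [-0.08, 0.04, 0.11], [-0.27, 0.11, 0.37]]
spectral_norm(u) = 0.97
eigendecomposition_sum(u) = [[0.2, -0.08, -0.27], [-0.08, 0.04, 0.11], [-0.27, 0.11, 0.37]] + [[0.54, 0.06, 0.38], [0.06, 0.01, 0.04], [0.38, 0.04, 0.26]] + [[0.0, 0.06, -0.02], [0.06, 0.91, -0.24], [-0.02, -0.24, 0.06]]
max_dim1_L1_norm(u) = 1.07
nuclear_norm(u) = 2.38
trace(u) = 2.38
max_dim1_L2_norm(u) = 0.95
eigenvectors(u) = [[-0.57, 0.82, -0.07], [0.24, 0.09, -0.97], [0.78, 0.57, 0.25]]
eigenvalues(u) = [0.6, 0.81, 0.97]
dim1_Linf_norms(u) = [0.74, 0.95, 0.69]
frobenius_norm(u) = 1.40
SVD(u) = [[-0.07, 0.82, -0.57], [-0.97, 0.09, 0.24], [0.25, 0.57, 0.78]] @ diag([0.9736077702234054, 0.8069225767305344, 0.5994696530460605]) @ [[-0.07, -0.97, 0.25],[0.82, 0.09, 0.57],[-0.57, 0.24, 0.78]]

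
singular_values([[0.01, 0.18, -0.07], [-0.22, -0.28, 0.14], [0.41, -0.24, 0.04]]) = [0.49, 0.42, 0.0]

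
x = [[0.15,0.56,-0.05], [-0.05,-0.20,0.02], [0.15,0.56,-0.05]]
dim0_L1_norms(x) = [0.35, 1.32, 0.12]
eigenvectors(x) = [[-0.68, 0.70, -0.5], [0.27, -0.09, 0.21], [-0.68, 0.7, 0.84]]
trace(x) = -0.10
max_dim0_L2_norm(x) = 0.82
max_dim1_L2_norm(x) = 0.58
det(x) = 0.00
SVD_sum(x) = [[0.15, 0.56, -0.05],[-0.05, -0.2, 0.02],[0.15, 0.56, -0.05]] + [[0.0, -0.0, 0.00], [0.00, -0.00, 0.00], [0.00, -0.0, 0.0]] + [[-0.00, 0.0, 0.00],[-0.00, 0.0, 0.00],[0.00, -0.0, -0.0]]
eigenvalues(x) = [-0.13, 0.03, -0.0]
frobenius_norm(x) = 0.85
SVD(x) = [[-0.69, -0.17, -0.71], [0.24, -0.97, -0.00], [-0.69, -0.17, 0.71]] @ diag([0.8485777491146694, 0.0039753877145684395, 2.514933718680575e-17]) @ [[-0.26, -0.96, 0.09], [-0.83, 0.17, -0.54], [0.50, -0.21, -0.84]]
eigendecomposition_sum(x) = [[0.11, 0.47, -0.05],[-0.04, -0.19, 0.02],[0.11, 0.47, -0.05]] + [[0.04, 0.09, -0.0], [-0.01, -0.01, 0.0], [0.04, 0.09, -0.0]] + [[-0.0, -0.0, 0.0], [0.00, 0.00, -0.0], [0.00, 0.00, -0.00]]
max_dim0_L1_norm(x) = 1.32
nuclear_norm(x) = 0.85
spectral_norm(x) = 0.85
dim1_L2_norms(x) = [0.58, 0.21, 0.58]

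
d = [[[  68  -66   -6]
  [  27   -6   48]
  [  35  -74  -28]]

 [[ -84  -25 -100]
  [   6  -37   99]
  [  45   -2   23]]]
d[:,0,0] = [68, -84]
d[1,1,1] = -37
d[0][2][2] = -28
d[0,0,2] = -6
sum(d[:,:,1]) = -210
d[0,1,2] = 48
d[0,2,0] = 35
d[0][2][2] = -28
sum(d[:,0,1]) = -91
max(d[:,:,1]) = -2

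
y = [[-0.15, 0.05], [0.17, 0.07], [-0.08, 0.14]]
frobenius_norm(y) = 0.29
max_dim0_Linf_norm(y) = 0.17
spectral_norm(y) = 0.24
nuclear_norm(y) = 0.40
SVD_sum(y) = [[-0.15, 0.03], [0.15, -0.03], [-0.10, 0.02]] + [[0.00, 0.02], [0.02, 0.1], [0.02, 0.12]]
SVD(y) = [[-0.65,  -0.11], [0.62,  -0.65], [-0.44,  -0.75]] @ diag([0.24338136413705788, 0.15989218739758626]) @ [[0.98, -0.21], [-0.21, -0.98]]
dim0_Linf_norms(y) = [0.17, 0.14]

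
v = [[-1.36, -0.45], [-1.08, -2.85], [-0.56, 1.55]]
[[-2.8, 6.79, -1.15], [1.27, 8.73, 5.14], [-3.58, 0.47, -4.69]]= v @ [[2.52, -4.55, 1.65], [-1.40, -1.34, -2.43]]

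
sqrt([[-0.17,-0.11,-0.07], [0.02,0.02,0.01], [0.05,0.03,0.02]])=[[(-0.01+0.46j), (-0.06+0.28j), -0.02+0.19j], [0.02-0.05j, 0.10-0.03j, (0.03-0.02j)], [(-0-0.14j), (-0.01-0.08j), -0.00-0.05j]]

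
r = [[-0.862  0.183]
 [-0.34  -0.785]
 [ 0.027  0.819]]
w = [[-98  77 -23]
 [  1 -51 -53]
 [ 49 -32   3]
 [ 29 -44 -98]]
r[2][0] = 0.027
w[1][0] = 1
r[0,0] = -0.862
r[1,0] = -0.34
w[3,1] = -44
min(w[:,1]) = -51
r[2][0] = 0.027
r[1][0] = -0.34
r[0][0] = -0.862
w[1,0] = 1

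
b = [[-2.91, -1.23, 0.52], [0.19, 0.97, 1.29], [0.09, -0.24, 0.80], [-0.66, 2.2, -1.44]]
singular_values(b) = [3.34, 2.66, 1.66]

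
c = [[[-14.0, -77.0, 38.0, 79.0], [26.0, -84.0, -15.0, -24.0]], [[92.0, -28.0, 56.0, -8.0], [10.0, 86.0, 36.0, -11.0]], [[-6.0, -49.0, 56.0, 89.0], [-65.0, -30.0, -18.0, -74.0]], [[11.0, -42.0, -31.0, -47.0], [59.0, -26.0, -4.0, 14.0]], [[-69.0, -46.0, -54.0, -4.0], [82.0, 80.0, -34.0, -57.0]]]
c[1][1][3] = -11.0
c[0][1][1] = -84.0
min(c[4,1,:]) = -57.0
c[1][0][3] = -8.0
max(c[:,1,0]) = 82.0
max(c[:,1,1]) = 86.0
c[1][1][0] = 10.0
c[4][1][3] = -57.0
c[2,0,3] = 89.0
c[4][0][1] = -46.0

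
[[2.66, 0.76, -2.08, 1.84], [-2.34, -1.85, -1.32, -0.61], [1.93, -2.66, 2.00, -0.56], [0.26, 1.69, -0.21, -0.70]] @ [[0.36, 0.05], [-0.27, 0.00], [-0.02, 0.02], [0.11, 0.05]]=[[1.0, 0.18], [-0.38, -0.17], [1.31, 0.11], [-0.44, -0.03]]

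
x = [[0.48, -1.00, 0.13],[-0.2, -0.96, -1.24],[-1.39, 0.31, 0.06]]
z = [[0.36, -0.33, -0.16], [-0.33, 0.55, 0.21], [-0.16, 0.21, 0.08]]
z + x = [[0.84, -1.33, -0.03], [-0.53, -0.41, -1.03], [-1.55, 0.52, 0.14]]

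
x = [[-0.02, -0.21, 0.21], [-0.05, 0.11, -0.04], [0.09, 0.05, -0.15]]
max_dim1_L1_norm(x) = 0.44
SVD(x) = [[-0.85, 0.18, 0.49], [0.28, -0.65, 0.71], [0.44, 0.74, 0.50]] @ diag([0.34837839411236216, 0.1285781882089159, 0.0003795162766816736]) @ [[0.12, 0.66, -0.74], [0.74, -0.55, -0.37], [-0.66, -0.5, -0.56]]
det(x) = 0.00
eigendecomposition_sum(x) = [[-0.08, -0.07, 0.16],[-0.0, -0.00, 0.0],[0.08, 0.07, -0.16]] + [[-0.00, -0.0, -0.00], [-0.00, -0.0, -0.00], [-0.00, -0.00, -0.00]] + [[0.06, -0.14, 0.05],[-0.05, 0.11, -0.04],[0.01, -0.02, 0.01]]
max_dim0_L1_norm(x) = 0.4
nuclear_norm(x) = 0.48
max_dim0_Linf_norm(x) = 0.21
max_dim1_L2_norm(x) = 0.3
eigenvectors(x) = [[0.70, 0.66, -0.78], [0.02, 0.5, 0.62], [-0.71, 0.56, -0.12]]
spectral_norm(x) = 0.35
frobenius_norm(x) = 0.37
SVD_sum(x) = [[-0.04,  -0.20,  0.22], [0.01,  0.06,  -0.07], [0.02,  0.10,  -0.11]] + [[0.02,-0.01,-0.01], [-0.06,0.05,0.03], [0.07,-0.05,-0.04]] + [[-0.00, -0.00, -0.00], [-0.0, -0.00, -0.0], [-0.0, -0.0, -0.00]]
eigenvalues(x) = [-0.24, -0.0, 0.18]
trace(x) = -0.06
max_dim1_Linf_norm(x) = 0.21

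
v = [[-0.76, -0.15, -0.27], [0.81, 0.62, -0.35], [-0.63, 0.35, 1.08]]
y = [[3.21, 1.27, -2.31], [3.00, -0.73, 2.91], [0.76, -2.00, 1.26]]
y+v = [[2.45, 1.12, -2.58], [3.81, -0.11, 2.56], [0.13, -1.65, 2.34]]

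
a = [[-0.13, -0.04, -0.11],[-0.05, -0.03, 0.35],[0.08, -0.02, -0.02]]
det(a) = -0.00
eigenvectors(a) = [[(-0.53+0j), (-0.29+0.01j), -0.29-0.01j], [(-0.82+0j), (0.9+0j), (0.9-0j)], [(0.2+0j), -0.00+0.33j, (-0-0.33j)]]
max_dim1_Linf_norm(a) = 0.35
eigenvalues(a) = [(-0.15+0j), (-0.02+0.13j), (-0.02-0.13j)]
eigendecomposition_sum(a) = [[-0.10-0.00j,(-0.03-0j),0.00-0.00j], [(-0.15-0j),(-0.05-0j),(0.01-0j)], [(0.04+0j),(0.01+0j),-0.00+0.00j]] + [[(-0.02+0.02j), -0.00-0.01j, (-0.06-0.01j)], [0.05-0.06j, (0.01+0.04j), (0.17+0.02j)], [0.02+0.02j, -0.02+0.00j, (-0.01+0.06j)]] + [[(-0.02-0.02j), -0.00+0.01j, (-0.06+0.01j)], [(0.05+0.06j), 0.01-0.04j, (0.17-0.02j)], [(0.02-0.02j), (-0.02-0j), (-0.01-0.06j)]]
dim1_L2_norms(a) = [0.17, 0.35, 0.08]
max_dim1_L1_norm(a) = 0.43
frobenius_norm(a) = 0.40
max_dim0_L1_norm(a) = 0.48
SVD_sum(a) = [[0.00, 0.00, -0.1],[-0.02, -0.02, 0.35],[0.0, 0.00, -0.02]] + [[-0.14, -0.03, -0.01], [-0.04, -0.01, -0.00], [0.07, 0.01, 0.0]] + [[0.0,-0.02,-0.0], [0.0,-0.01,-0.0], [0.01,-0.04,-0.00]]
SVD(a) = [[0.28, 0.87, 0.42], [-0.96, 0.22, 0.18], [0.06, -0.45, 0.89]] @ diag([0.3680695403058184, 0.16299694403481835, 0.040703927751186544]) @ [[0.05, 0.04, -1.00], [-0.98, -0.20, -0.05], [0.2, -0.98, -0.03]]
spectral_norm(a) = 0.37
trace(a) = -0.18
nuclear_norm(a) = 0.57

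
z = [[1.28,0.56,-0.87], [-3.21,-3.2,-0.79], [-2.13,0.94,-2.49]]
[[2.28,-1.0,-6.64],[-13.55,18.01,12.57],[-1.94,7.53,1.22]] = z @ [[1.13, -1.40, -3.37], [2.88, -3.45, -1.04], [0.90, -3.13, 2.00]]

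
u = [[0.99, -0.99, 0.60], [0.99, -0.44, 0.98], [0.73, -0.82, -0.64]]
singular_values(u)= [2.16, 1.16, 0.22]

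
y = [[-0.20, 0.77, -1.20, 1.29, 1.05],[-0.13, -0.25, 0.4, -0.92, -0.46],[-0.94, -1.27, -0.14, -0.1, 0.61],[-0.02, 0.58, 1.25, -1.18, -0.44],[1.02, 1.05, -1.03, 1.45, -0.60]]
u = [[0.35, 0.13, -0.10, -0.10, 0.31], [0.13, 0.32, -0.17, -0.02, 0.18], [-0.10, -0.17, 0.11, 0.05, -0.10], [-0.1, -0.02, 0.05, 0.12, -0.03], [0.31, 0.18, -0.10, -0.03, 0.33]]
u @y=[[0.33, 0.63, -0.80, 0.91, 0.10], [0.28, 0.41, -0.21, 0.17, -0.21], [-0.16, -0.25, 0.2, -0.19, 0.08], [-0.06, -0.10, 0.29, -0.30, -0.10], [0.35, 0.65, -0.66, 0.76, -0.00]]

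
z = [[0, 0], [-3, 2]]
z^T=[[0, -3], [0, 2]]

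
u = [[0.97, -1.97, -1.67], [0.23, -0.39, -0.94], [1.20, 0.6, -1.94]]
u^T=[[0.97,0.23,1.2], [-1.97,-0.39,0.6], [-1.67,-0.94,-1.94]]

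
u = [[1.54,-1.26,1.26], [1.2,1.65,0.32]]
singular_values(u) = [2.36, 2.06]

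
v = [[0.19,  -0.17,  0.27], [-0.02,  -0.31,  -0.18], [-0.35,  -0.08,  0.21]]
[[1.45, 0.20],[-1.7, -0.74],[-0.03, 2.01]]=v @ [[2.58, -3.67], [2.4, 0.51], [5.05, 3.65]]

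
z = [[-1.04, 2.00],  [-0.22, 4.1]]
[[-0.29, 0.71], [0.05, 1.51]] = z @ [[0.34, 0.03], [0.03, 0.37]]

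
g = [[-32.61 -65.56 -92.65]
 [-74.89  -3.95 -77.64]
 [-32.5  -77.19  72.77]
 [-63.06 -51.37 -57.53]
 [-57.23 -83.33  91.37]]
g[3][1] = -51.37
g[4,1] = -83.33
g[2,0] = -32.5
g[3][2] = -57.53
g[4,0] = -57.23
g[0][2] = -92.65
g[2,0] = -32.5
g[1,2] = -77.64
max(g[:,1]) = -3.95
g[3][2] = -57.53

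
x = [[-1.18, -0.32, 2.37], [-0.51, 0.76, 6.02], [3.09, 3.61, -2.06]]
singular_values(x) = [7.16, 4.43, 0.38]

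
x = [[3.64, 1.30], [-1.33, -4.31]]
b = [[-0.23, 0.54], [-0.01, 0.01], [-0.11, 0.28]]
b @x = [[-1.56,  -2.63], [-0.05,  -0.06], [-0.77,  -1.35]]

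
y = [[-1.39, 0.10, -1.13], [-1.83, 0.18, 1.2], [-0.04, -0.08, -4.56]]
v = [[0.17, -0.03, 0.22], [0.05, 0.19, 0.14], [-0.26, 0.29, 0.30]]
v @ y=[[-0.19, -0.01, -1.23], [-0.42, 0.03, -0.47], [-0.18, 0.00, -0.73]]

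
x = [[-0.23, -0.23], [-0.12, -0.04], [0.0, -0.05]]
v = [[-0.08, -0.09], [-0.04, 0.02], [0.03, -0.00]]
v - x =[[0.15,0.14],[0.08,0.06],[0.03,0.05]]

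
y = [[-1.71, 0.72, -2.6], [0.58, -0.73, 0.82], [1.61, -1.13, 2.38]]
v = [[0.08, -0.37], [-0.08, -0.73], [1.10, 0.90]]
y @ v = [[-3.05, -2.23], [1.01, 1.06], [2.84, 2.37]]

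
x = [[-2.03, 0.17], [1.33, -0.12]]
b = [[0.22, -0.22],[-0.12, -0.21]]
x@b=[[-0.47, 0.41], [0.31, -0.27]]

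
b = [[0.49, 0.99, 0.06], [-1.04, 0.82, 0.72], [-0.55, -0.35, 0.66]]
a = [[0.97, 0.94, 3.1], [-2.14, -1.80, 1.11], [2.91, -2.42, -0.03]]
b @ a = [[-1.47, -1.47, 2.62], [-0.67, -4.20, -2.34], [2.14, -1.48, -2.11]]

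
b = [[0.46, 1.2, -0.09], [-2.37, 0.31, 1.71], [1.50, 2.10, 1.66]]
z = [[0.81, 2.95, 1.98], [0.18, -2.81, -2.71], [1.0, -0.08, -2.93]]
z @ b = [[-3.65,6.04,8.26], [2.68,-6.35,-9.32], [-3.75,-4.98,-5.09]]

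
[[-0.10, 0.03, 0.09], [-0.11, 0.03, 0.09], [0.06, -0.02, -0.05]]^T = [[-0.10, -0.11, 0.06], [0.03, 0.03, -0.02], [0.09, 0.09, -0.05]]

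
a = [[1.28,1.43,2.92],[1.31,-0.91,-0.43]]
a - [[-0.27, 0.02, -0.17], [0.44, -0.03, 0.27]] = [[1.55,  1.41,  3.09],[0.87,  -0.88,  -0.70]]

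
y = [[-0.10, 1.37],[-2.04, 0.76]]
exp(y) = [[-0.43, 1.18],[-1.75, 0.31]]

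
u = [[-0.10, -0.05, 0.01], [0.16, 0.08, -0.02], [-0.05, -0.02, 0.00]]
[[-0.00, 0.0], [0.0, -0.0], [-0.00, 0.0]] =u@[[0.02,-0.01], [-0.03,-0.03], [-0.02,0.01]]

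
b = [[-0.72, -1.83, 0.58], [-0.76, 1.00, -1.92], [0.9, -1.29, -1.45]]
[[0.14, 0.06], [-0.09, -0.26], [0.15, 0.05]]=b @ [[0.02, 0.1],[-0.09, -0.05],[-0.01, 0.07]]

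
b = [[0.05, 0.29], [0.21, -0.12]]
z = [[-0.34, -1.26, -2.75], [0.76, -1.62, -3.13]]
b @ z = [[0.2, -0.53, -1.05], [-0.16, -0.07, -0.2]]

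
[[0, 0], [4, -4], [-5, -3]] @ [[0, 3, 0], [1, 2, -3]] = [[0, 0, 0], [-4, 4, 12], [-3, -21, 9]]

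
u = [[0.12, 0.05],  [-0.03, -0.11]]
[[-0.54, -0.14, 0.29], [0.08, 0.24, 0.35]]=u @ [[-4.72, -0.26, 4.22], [0.57, -2.09, -4.36]]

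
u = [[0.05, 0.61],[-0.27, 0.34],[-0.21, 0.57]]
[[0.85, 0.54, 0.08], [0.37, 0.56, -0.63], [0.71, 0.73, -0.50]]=u@[[0.35, -0.88, 2.26], [1.37, 0.95, -0.05]]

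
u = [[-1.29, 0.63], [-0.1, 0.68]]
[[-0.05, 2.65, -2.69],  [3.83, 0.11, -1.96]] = u @ [[3.0, -2.13, 0.73],[6.07, -0.15, -2.78]]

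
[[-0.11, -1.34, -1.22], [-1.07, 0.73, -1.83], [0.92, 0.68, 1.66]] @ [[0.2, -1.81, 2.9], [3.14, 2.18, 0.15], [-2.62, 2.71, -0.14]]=[[-1.03, -6.03, -0.35], [6.87, -1.43, -2.74], [-2.03, 4.32, 2.54]]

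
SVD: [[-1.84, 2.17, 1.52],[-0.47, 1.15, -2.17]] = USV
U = [[-1.00, -0.01], [-0.01, 1.00]]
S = [3.23, 2.5]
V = [[0.57, -0.68, -0.46],[-0.18, 0.45, -0.88]]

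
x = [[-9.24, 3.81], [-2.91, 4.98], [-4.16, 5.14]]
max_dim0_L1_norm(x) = 16.31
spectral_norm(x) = 12.77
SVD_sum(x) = [[-7.84,  5.73], [-4.27,  3.12], [-5.16,  3.77]] + [[-1.40, -1.92], [1.36, 1.86], [1.0, 1.37]]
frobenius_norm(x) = 13.30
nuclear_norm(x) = 16.49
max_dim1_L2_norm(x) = 9.99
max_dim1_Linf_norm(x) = 9.24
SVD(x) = [[-0.76, 0.64],  [-0.41, -0.62],  [-0.50, -0.46]] @ diag([12.769550064954082, 3.718331768230367]) @ [[0.81, -0.59],  [-0.59, -0.81]]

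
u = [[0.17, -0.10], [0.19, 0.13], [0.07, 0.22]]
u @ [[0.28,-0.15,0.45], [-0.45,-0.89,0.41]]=[[0.09, 0.06, 0.04],[-0.01, -0.14, 0.14],[-0.08, -0.21, 0.12]]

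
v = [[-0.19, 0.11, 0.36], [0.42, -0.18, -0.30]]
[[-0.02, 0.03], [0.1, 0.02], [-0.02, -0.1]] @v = [[0.02, -0.01, -0.02], [-0.01, 0.01, 0.03], [-0.04, 0.02, 0.02]]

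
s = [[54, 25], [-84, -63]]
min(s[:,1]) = -63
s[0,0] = 54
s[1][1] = -63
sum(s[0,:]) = 79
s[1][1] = -63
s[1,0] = -84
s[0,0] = 54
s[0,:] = [54, 25]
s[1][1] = -63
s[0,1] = 25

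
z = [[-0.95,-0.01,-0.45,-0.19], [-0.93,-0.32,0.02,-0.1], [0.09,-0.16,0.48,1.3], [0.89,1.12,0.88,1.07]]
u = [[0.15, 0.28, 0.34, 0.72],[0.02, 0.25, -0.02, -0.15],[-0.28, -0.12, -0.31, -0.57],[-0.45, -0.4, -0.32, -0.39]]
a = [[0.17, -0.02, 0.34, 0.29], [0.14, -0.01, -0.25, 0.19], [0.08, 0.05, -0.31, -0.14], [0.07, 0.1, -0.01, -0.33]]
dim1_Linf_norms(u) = [0.72, 0.25, 0.57, 0.45]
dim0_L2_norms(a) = [0.24, 0.11, 0.52, 0.5]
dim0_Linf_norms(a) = [0.17, 0.1, 0.34, 0.33]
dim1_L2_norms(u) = [0.86, 0.29, 0.72, 0.79]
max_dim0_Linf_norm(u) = 0.72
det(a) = 0.00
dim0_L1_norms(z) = [2.86, 1.61, 1.83, 2.66]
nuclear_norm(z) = 4.71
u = a @ z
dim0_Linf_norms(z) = [0.95, 1.12, 0.88, 1.3]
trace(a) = -0.48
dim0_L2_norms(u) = [0.55, 0.56, 0.56, 1.01]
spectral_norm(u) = 1.32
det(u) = -0.00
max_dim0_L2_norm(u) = 1.01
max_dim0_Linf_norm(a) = 0.34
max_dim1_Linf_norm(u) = 0.72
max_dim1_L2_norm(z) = 1.99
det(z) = -0.70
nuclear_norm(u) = 1.95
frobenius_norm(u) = 1.40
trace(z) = 0.28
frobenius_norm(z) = 2.84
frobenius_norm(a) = 0.77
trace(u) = -0.30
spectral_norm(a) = 0.61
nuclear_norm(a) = 1.26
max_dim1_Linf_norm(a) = 0.34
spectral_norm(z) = 2.43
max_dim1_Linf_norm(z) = 1.3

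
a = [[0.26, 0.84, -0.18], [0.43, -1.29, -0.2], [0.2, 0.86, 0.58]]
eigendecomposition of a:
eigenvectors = [[(0.45+0j), 0.03-0.59j, 0.03+0.59j], [-0.84+0.00j, (0.07-0.16j), (0.07+0.16j)], [0.31+0.00j, -0.79+0.00j, (-0.79-0j)]]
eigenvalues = [(-1.44+0j), (0.5+0.32j), (0.5-0.32j)]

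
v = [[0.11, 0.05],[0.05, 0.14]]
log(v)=[[-2.3, 0.43], [0.43, -2.05]]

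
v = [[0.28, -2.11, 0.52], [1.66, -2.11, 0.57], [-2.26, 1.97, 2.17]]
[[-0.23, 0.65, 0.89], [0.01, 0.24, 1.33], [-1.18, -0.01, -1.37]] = v @[[0.19, -0.30, 0.32], [0.04, -0.35, -0.37], [-0.38, -0.00, 0.04]]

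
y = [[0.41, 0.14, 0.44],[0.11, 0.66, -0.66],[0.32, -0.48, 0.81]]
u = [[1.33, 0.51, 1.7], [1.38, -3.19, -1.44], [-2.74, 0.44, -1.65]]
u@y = [[1.15, -0.29, 1.63],[-0.25, -1.22, 1.55],[-1.60, 0.70, -2.83]]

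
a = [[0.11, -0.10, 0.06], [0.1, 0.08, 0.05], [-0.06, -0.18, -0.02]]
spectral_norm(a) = 0.23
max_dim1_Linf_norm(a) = 0.18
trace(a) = 0.17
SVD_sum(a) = [[-0.02, -0.04, -0.01],  [0.04, 0.11, 0.01],  [-0.06, -0.18, -0.02]] + [[0.13, -0.06, 0.07], [0.06, -0.03, 0.03], [0.01, -0.00, 0.0]] + [[0.0, -0.0, -0.0], [-0.0, 0.0, 0.0], [-0.00, 0.00, 0.0]]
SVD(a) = [[0.21, 0.9, -0.39], [-0.5, 0.44, 0.74], [0.84, 0.04, 0.55]] @ diag([0.22775855252599184, 0.17063466009161243, 0.003139192043326941]) @ [[-0.34, -0.93, -0.13], [0.82, -0.36, 0.44], [-0.46, 0.04, 0.89]]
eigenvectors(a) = [[-0.11+0.57j, (-0.11-0.57j), (-0.47+0j)],[0.40+0.31j, (0.4-0.31j), 0.04+0.00j],[(-0.64+0j), -0.64-0.00j, 0.88+0.00j]]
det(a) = 0.00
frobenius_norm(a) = 0.28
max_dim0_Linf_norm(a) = 0.18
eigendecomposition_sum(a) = [[0.05+0.04j, (-0.05+0.08j), (0.03+0.02j)],[(0.05-0.03j), (0.04+0.07j), (0.02-0.02j)],[-0.03+0.07j, (-0.09-0.04j), (-0.01+0.04j)]] + [[(0.05-0.04j), (-0.05-0.08j), (0.03-0.02j)],[0.05+0.03j, (0.04-0.07j), 0.02+0.02j],[(-0.03-0.07j), (-0.09+0.04j), -0.01-0.04j]] + [[0j,(-0-0j),-0.00+0.00j], [-0.00-0.00j,0j,-0j], [-0.00-0.00j,0j,-0j]]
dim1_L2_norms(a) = [0.16, 0.14, 0.19]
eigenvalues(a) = [(0.08+0.14j), (0.08-0.14j), 0j]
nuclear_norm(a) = 0.40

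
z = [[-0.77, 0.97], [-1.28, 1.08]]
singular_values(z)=[2.07, 0.2]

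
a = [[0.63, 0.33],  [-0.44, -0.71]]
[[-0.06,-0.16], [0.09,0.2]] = a@[[-0.04,-0.15], [-0.1,-0.19]]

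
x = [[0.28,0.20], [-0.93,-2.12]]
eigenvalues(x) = [0.2, -2.04]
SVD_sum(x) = [[0.12, 0.27], [-0.95, -2.11]] + [[0.16, -0.07], [0.02, -0.01]]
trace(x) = -1.84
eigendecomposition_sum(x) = [[0.21, 0.02], [-0.08, -0.01]] + [[0.07, 0.18],[-0.85, -2.11]]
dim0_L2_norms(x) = [0.97, 2.13]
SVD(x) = [[-0.13, 0.99], [0.99, 0.13]] @ diag([2.333923807601738, 0.17464151943281997]) @ [[-0.41, -0.91], [0.91, -0.41]]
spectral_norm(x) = 2.33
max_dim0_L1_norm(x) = 2.32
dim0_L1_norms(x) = [1.21, 2.32]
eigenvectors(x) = [[0.93, -0.09],[-0.37, 1.0]]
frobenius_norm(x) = 2.34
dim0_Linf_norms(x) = [0.93, 2.12]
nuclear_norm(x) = 2.51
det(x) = -0.41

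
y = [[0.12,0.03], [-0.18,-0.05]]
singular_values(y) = [0.22, 0.0]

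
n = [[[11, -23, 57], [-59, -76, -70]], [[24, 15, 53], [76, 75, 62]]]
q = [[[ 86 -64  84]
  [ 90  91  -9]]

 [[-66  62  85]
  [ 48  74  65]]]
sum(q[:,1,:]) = 359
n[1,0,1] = 15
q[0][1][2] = -9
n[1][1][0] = 76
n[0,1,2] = -70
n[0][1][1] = -76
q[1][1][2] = 65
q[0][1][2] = -9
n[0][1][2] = -70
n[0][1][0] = -59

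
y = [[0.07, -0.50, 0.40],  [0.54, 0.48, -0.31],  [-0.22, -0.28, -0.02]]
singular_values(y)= [0.97, 0.44, 0.15]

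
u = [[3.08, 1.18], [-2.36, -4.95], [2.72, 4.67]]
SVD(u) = [[-0.33,  -0.93],[0.67,  -0.34],[-0.67,  0.12]] @ diag([8.112384407771229, 2.085046575151325]) @ [[-0.54, -0.84],[-0.84, 0.54]]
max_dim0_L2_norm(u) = 6.91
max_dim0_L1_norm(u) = 10.8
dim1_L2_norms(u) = [3.3, 5.48, 5.4]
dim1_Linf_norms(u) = [3.08, 4.95, 4.67]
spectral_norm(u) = 8.11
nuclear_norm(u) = 10.20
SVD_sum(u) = [[1.45, 2.24], [-2.95, -4.57], [2.93, 4.53]] + [[1.63, -1.06], [0.59, -0.38], [-0.21, 0.14]]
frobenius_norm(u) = 8.38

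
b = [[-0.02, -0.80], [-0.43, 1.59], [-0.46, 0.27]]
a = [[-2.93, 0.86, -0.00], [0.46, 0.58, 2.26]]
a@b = [[-0.31,3.71], [-1.3,1.16]]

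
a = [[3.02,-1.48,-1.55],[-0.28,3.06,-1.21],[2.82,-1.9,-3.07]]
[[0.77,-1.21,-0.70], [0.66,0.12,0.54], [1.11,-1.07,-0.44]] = a@ [[0.17,-0.42,-0.27],[0.12,-0.01,0.09],[-0.28,-0.03,-0.16]]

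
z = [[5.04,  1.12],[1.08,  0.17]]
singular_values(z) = [5.28, 0.07]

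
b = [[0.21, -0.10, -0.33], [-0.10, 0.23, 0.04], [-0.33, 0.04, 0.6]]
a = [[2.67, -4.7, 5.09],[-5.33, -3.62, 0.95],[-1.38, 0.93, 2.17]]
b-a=[[-2.46, 4.60, -5.42], [5.23, 3.85, -0.91], [1.05, -0.89, -1.57]]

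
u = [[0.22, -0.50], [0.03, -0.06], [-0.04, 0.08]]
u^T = [[0.22,0.03,-0.04], [-0.5,-0.06,0.08]]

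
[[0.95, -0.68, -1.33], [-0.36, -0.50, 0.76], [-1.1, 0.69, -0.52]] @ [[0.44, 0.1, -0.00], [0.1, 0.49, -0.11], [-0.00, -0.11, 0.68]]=[[0.35, -0.09, -0.83], [-0.21, -0.36, 0.57], [-0.42, 0.29, -0.43]]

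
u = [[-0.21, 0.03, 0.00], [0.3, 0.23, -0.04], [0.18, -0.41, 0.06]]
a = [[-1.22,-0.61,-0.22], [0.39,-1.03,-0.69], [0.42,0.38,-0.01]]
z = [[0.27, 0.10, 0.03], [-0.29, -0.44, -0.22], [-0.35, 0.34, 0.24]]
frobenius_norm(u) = 0.63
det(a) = -0.29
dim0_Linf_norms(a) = [1.22, 1.03, 0.69]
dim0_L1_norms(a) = [2.03, 2.02, 0.92]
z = u @ a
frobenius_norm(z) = 0.84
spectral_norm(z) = 0.65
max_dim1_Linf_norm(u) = 0.41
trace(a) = -2.26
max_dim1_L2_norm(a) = 1.38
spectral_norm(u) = 0.48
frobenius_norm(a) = 1.98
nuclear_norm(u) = 0.89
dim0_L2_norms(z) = [0.53, 0.56, 0.33]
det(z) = -0.00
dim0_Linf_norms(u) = [0.3, 0.41, 0.06]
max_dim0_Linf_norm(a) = 1.22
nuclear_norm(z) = 1.18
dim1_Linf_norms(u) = [0.21, 0.3, 0.41]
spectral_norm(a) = 1.55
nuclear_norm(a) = 2.92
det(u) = -0.00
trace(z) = 0.07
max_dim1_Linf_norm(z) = 0.44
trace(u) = 0.08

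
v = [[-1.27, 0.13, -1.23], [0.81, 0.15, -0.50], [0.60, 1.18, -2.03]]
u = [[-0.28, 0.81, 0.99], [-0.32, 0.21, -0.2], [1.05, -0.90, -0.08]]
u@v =[[1.61,  1.25,  -2.07], [0.46,  -0.25,  0.69], [-2.11,  -0.09,  -0.68]]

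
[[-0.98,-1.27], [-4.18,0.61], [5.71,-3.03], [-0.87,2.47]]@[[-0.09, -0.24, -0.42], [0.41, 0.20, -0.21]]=[[-0.43, -0.02, 0.68], [0.63, 1.13, 1.63], [-1.76, -1.98, -1.76], [1.09, 0.7, -0.15]]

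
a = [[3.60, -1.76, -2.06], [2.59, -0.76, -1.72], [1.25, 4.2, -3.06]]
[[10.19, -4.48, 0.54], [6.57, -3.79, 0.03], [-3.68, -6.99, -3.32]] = a@[[1.45, -1.10, 1.47],  [-1.89, -0.71, 0.28],  [-0.80, 0.86, 2.07]]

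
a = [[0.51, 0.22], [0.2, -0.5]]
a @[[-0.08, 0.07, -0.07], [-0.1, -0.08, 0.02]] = [[-0.06, 0.02, -0.03], [0.03, 0.05, -0.02]]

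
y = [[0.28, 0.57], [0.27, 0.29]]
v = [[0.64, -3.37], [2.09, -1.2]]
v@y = [[-0.73, -0.61], [0.26, 0.84]]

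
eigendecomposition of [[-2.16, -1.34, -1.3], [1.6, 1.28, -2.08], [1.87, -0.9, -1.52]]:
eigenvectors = [[0.66+0.00j, 0.66-0.00j, (0.19+0j)], [(-0.05-0.42j), (-0.05+0.42j), -0.91+0.00j], [(0.01-0.62j), 0.01+0.62j, 0.36+0.00j]]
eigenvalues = [(-2.08+2.07j), (-2.08-2.07j), (1.76+0j)]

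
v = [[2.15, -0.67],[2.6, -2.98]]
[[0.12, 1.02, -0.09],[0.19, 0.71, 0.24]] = v@[[0.05, 0.55, -0.09],  [-0.02, 0.24, -0.16]]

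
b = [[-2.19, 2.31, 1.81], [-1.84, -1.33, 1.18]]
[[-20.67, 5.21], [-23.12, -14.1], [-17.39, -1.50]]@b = [[35.68, -54.68, -31.26], [76.58, -34.65, -58.49], [40.84, -38.18, -33.25]]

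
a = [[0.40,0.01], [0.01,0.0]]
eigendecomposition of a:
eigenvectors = [[1.00, -0.02], [0.02, 1.0]]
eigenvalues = [0.4, -0.0]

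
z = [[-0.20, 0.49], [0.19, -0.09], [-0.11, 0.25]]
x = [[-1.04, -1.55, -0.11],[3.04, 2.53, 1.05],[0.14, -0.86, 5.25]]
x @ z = [[-0.07,  -0.40], [-0.24,  1.52], [-0.77,  1.46]]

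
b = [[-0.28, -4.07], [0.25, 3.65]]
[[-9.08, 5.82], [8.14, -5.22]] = b@[[-0.57, -2.33], [2.27, -1.27]]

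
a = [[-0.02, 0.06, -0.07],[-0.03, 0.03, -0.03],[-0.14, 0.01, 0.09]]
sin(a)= [[-0.02, 0.06, -0.07],  [-0.03, 0.03, -0.03],  [-0.14, 0.01, 0.09]]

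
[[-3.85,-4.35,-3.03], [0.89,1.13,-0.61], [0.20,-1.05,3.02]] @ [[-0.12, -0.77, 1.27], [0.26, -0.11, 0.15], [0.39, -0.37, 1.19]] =[[-1.85, 4.56, -9.15], [-0.05, -0.58, 0.57], [0.88, -1.16, 3.69]]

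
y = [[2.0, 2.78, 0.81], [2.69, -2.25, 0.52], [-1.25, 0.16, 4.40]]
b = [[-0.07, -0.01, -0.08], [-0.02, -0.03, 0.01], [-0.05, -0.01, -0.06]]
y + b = [[1.93, 2.77, 0.73], [2.67, -2.28, 0.53], [-1.3, 0.15, 4.34]]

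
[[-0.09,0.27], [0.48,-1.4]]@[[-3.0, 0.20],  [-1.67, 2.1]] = [[-0.18, 0.55],[0.90, -2.84]]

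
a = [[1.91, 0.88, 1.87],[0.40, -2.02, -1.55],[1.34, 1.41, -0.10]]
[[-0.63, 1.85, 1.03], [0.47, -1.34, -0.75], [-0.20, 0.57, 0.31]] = a @ [[-0.08, 0.24, 0.13], [-0.08, 0.22, 0.12], [-0.22, 0.64, 0.36]]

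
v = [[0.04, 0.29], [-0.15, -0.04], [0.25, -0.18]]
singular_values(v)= [0.37, 0.27]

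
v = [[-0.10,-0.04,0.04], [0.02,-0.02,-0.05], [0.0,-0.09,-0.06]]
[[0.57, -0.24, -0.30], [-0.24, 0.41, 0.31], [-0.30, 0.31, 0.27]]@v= [[-0.06, 0.01, 0.05], [0.03, -0.03, -0.05], [0.04, -0.02, -0.04]]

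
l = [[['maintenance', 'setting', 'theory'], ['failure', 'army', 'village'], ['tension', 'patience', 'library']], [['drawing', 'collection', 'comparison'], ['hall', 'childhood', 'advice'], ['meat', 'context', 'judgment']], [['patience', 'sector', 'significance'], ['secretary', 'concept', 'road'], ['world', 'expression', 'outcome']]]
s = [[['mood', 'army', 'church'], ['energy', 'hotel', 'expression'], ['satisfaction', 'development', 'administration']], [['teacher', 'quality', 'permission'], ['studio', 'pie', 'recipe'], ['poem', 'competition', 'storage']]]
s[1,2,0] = 'poem'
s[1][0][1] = 'quality'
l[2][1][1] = 'concept'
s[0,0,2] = 'church'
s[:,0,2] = ['church', 'permission']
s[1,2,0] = 'poem'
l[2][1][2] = 'road'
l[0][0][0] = 'maintenance'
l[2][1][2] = 'road'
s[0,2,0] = 'satisfaction'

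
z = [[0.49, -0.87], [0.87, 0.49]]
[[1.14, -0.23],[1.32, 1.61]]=z @ [[1.71, 1.29], [-0.35, 0.99]]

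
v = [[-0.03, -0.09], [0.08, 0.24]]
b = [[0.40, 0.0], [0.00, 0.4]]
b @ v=[[-0.01, -0.04], [0.03, 0.1]]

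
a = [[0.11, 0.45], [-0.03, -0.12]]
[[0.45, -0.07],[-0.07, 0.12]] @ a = [[0.05, 0.21], [-0.01, -0.05]]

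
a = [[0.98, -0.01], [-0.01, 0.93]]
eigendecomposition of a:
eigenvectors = [[0.98, 0.19], [-0.19, 0.98]]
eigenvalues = [0.98, 0.93]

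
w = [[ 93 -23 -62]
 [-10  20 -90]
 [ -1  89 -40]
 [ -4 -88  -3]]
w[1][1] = 20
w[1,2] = -90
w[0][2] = -62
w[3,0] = -4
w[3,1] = -88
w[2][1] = 89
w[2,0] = -1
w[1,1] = 20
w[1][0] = -10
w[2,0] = -1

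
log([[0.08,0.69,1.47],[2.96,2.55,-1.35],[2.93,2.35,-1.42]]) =[[(0.66+1.71j), (2.21+0.8j), -2.06-2.08j], [(0.48-1.6j), (-0.94-0.75j), 1.97+1.95j], [(0.11-1.79j), (1.17-0.84j), -0.19+2.18j]]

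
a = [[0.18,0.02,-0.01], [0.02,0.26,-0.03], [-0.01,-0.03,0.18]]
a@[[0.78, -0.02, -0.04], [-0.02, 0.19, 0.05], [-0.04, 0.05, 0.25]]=[[0.14, -0.0, -0.01], [0.01, 0.05, 0.0], [-0.01, 0.00, 0.04]]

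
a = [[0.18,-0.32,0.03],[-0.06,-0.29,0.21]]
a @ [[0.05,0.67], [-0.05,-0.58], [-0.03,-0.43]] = [[0.02, 0.29], [0.01, 0.04]]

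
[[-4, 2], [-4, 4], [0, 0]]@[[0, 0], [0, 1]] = [[0, 2], [0, 4], [0, 0]]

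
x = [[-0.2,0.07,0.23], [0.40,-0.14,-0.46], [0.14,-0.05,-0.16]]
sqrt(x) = [[-0.01+0.28j,-0.01-0.10j,0.02-0.32j], [(0.01-0.56j),0.02+0.20j,-0.04+0.65j], [(-0.01-0.2j),(-0.01+0.07j),(0.03+0.23j)]]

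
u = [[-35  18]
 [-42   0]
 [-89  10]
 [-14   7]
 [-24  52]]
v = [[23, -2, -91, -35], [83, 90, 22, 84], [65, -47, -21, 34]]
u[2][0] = -89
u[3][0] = -14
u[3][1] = 7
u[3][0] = -14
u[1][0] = -42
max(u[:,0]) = -14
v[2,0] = 65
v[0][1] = -2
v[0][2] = -91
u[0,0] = -35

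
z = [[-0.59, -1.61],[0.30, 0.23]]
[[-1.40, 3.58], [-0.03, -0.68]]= z @[[-1.06,-0.77], [1.26,-1.94]]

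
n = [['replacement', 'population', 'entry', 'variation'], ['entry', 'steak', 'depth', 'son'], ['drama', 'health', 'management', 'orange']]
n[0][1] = 'population'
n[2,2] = 'management'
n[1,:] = ['entry', 'steak', 'depth', 'son']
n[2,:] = ['drama', 'health', 'management', 'orange']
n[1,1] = 'steak'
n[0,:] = ['replacement', 'population', 'entry', 'variation']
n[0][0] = 'replacement'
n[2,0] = 'drama'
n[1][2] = 'depth'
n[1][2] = 'depth'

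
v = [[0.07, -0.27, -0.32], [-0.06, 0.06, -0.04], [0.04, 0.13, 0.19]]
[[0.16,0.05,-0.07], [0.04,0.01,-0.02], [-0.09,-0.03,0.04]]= v @ [[0.16, 0.04, -0.06], [0.33, 0.09, -0.13], [-0.74, -0.21, 0.3]]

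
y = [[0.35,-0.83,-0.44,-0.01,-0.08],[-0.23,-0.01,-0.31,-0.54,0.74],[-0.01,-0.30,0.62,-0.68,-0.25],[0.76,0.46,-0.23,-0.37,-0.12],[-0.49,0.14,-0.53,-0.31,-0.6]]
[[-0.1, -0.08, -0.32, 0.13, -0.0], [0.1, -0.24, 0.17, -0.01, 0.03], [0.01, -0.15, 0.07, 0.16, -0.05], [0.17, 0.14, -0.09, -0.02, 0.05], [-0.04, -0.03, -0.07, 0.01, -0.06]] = y @[[0.09, 0.15, -0.19, 0.03, 0.06], [0.15, 0.17, 0.19, -0.16, 0.03], [-0.0, 0.00, 0.19, 0.04, -0.02], [-0.11, 0.19, -0.08, -0.1, 0.02], [0.09, -0.13, 0.19, -0.06, 0.07]]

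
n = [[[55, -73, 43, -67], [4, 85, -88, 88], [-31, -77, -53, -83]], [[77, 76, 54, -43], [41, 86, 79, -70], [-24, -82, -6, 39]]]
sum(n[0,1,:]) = 89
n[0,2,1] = -77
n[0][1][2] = -88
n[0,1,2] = -88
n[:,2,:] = [[-31, -77, -53, -83], [-24, -82, -6, 39]]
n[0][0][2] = 43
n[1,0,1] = 76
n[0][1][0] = 4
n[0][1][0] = 4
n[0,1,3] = 88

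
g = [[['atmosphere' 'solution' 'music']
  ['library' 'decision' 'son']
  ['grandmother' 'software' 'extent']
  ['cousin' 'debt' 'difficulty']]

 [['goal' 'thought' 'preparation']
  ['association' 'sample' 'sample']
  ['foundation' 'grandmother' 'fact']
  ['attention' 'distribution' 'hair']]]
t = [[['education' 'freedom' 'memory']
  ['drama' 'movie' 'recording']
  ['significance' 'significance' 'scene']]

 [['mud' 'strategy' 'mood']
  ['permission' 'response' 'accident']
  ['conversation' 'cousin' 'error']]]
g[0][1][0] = 'library'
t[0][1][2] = 'recording'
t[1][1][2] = 'accident'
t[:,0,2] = ['memory', 'mood']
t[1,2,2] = 'error'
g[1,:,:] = [['goal', 'thought', 'preparation'], ['association', 'sample', 'sample'], ['foundation', 'grandmother', 'fact'], ['attention', 'distribution', 'hair']]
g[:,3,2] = ['difficulty', 'hair']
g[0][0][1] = 'solution'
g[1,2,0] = 'foundation'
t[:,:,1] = [['freedom', 'movie', 'significance'], ['strategy', 'response', 'cousin']]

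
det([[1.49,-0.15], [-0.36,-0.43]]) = -0.695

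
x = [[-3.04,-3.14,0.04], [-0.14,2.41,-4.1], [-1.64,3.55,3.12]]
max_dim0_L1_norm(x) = 9.1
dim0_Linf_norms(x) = [3.04, 3.55, 4.1]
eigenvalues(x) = [(-3.48+0j), (2.99+4.1j), (2.99-4.1j)]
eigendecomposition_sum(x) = [[-3.18+0.00j, -1.24+0.00j, -0.75+0.00j], [-0.45+0.00j, -0.18+0.00j, -0.11+0.00j], [-0.54+0.00j, -0.21+0.00j, -0.13+0.00j]] + [[0.07+0.23j, (-0.95-0.42j), 0.40-0.96j], [(0.16-0.52j), (1.29+2.03j), (-2+1.36j)], [-0.55-0.09j, 1.88-1.56j, (1.62+1.84j)]] + [[0.07-0.23j,-0.95+0.42j,(0.4+0.96j)], [0.16+0.52j,(1.29-2.03j),(-2-1.36j)], [-0.55+0.09j,1.88+1.56j,1.62-1.84j]]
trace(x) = 2.49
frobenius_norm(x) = 8.17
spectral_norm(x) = 5.38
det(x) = -89.45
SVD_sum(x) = [[-0.58, -3.49, -0.43], [0.30, 1.80, 0.22], [0.58, 3.52, 0.44]] + [[-0.34, -0.08, 1.1], [1.18, 0.28, -3.85], [-0.94, -0.22, 3.06]] + [[-2.13, 0.43, -0.62], [-1.62, 0.33, -0.48], [-1.28, 0.26, -0.37]]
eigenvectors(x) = [[0.98+0.00j,(-0.13-0.26j),-0.13+0.26j],[0.14+0.00j,-0.08+0.67j,(-0.08-0.67j)],[0.17+0.00j,(0.68+0j),0.68-0.00j]]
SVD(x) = [[-0.66, -0.22, -0.72], [0.34, 0.76, -0.55], [0.67, -0.61, -0.43]] @ diag([5.3816097461258545, 5.282421620174256, 3.146632861825293]) @ [[0.16, 0.98, 0.12], [0.29, 0.07, -0.95], [0.94, -0.19, 0.28]]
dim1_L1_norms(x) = [6.22, 6.65, 8.31]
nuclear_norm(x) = 13.81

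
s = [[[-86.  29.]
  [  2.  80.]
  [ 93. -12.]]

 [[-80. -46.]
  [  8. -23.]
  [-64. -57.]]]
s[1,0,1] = -46.0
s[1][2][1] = -57.0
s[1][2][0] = -64.0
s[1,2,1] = -57.0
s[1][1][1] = -23.0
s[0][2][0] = 93.0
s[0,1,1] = 80.0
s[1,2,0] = -64.0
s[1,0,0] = -80.0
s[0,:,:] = [[-86.0, 29.0], [2.0, 80.0], [93.0, -12.0]]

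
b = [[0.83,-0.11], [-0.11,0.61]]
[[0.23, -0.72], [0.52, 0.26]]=b @ [[0.4, -0.83],[0.93, 0.27]]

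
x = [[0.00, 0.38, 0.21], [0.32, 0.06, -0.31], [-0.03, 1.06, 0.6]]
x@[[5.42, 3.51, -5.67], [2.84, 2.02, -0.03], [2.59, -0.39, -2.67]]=[[1.62, 0.69, -0.57], [1.10, 1.37, -0.99], [4.4, 1.80, -1.46]]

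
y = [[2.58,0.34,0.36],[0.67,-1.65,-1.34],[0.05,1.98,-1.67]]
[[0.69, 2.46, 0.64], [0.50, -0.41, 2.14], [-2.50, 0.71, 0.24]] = y @ [[0.27, 0.87, 0.42],  [-0.72, 0.47, -0.52],  [0.65, 0.16, -0.75]]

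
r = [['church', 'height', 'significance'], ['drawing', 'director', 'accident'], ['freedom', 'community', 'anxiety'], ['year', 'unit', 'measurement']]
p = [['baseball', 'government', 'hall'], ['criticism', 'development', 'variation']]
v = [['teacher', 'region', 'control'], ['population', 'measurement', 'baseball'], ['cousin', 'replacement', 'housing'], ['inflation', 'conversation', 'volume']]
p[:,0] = ['baseball', 'criticism']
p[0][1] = 'government'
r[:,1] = ['height', 'director', 'community', 'unit']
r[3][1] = 'unit'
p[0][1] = 'government'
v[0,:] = ['teacher', 'region', 'control']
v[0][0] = 'teacher'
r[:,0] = ['church', 'drawing', 'freedom', 'year']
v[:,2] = ['control', 'baseball', 'housing', 'volume']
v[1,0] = 'population'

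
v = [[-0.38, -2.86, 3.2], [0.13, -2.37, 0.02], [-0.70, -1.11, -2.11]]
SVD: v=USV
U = [[-0.92, -0.10, -0.38], [-0.37, 0.55, 0.75], [0.14, 0.83, -0.54]]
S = [4.66, 2.87, 0.63]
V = [[0.04,0.72,-0.69],[-0.16,-0.68,-0.71],[0.99,-0.15,-0.09]]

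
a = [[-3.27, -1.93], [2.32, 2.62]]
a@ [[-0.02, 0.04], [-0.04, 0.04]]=[[0.14, -0.21], [-0.15, 0.20]]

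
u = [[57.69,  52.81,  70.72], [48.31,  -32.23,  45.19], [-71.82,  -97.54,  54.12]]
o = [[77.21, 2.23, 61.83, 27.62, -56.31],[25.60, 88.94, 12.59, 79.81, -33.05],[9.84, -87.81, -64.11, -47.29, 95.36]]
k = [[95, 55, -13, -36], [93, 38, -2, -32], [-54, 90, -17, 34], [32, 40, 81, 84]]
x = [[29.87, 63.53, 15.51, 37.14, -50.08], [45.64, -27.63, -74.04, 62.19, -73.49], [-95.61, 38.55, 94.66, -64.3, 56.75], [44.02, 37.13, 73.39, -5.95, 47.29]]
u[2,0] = -71.82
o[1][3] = 79.81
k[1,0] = 93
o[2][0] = 9.84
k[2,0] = -54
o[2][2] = -64.11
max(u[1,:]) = 48.31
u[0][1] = 52.81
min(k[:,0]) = -54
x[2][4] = 56.75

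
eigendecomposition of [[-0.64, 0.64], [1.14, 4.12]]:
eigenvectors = [[-0.97,-0.13], [0.23,-0.99]]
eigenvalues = [-0.79, 4.27]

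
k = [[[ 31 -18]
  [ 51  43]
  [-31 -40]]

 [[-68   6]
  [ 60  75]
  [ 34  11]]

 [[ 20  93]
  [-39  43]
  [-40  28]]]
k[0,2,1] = -40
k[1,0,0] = -68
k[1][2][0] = 34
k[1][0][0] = -68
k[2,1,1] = 43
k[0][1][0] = 51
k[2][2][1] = 28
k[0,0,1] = -18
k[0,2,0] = -31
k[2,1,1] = 43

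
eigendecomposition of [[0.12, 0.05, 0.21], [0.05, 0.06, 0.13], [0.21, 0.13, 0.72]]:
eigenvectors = [[-0.30, -0.87, 0.38], [-0.18, -0.34, -0.92], [-0.94, 0.34, 0.06]]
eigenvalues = [0.81, 0.06, 0.03]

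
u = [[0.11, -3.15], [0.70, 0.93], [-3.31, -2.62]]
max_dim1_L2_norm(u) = 4.22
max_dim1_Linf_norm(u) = 3.31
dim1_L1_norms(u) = [3.26, 1.63, 5.93]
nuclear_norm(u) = 7.15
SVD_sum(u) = [[-1.45, -2.04], [0.68, 0.95], [-2.35, -3.3]] + [[1.56,  -1.11],[0.02,  -0.02],[-0.96,  0.68]]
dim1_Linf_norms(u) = [3.15, 0.93, 3.31]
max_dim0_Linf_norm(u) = 3.31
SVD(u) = [[0.51, 0.85], [-0.24, 0.01], [0.83, -0.52]] @ diag([4.904167379147568, 2.249253724528399]) @ [[-0.58, -0.81], [0.81, -0.58]]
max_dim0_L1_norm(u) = 6.7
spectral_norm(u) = 4.90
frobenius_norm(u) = 5.40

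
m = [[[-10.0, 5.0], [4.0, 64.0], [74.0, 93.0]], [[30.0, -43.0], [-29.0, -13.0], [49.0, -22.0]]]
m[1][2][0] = 49.0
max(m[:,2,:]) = 93.0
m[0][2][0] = 74.0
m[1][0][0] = 30.0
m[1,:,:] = [[30.0, -43.0], [-29.0, -13.0], [49.0, -22.0]]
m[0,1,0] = 4.0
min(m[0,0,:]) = -10.0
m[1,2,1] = -22.0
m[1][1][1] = -13.0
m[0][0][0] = -10.0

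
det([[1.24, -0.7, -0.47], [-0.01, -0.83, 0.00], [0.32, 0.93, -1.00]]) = 0.916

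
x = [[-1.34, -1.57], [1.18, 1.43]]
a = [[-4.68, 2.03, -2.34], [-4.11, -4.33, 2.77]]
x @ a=[[12.72,4.08,-1.21], [-11.4,-3.80,1.2]]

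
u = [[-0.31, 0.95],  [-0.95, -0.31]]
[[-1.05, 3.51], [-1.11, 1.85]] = u @ [[1.38, -2.85], [-0.66, 2.76]]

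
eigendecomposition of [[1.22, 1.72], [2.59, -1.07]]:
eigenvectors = [[0.81, -0.44], [0.59, 0.90]]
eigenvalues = [2.48, -2.33]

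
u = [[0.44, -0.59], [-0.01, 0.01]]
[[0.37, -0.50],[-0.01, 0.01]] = u @ [[0.30, -0.41], [-0.41, 0.55]]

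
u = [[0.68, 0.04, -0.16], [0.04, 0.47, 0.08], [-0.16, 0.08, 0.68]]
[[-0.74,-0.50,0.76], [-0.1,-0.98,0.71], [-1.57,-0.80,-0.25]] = u@[[-1.76, -0.90, 0.96], [0.4, -1.81, 1.48], [-2.77, -1.18, -0.32]]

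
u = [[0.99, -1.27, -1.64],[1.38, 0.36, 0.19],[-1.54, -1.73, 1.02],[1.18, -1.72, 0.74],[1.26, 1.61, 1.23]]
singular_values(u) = [3.39, 2.76, 2.29]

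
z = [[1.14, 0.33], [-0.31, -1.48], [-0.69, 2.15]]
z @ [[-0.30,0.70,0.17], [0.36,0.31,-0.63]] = [[-0.22, 0.9, -0.01],[-0.44, -0.68, 0.88],[0.98, 0.18, -1.47]]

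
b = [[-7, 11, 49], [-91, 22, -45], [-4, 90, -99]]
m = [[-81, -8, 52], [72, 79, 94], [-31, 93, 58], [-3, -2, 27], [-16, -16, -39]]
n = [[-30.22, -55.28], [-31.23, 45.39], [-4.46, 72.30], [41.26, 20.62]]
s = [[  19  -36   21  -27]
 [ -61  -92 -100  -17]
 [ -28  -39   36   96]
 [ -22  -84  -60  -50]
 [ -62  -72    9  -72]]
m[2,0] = -31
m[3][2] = 27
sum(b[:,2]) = -95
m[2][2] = 58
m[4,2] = -39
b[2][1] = 90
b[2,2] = -99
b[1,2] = -45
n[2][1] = 72.3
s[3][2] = -60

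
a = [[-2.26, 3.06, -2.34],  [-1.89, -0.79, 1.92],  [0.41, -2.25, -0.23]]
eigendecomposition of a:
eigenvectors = [[(0.74+0j), 0.03+0.63j, 0.03-0.63j], [0.47+0.00j, -0.64+0.00j, (-0.64-0j)], [0.48+0.00j, (0.01-0.45j), 0.01+0.45j]]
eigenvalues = [(-1.82+0j), (-0.73+3.22j), (-0.73-3.22j)]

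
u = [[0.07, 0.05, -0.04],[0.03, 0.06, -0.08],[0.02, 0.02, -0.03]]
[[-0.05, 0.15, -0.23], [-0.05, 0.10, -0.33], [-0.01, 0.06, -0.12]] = u@[[0.32, 1.95, -0.21], [-2.15, -0.26, -2.75], [-0.81, -0.76, 2.00]]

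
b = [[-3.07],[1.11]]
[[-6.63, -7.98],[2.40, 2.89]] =b @ [[2.16, 2.60]]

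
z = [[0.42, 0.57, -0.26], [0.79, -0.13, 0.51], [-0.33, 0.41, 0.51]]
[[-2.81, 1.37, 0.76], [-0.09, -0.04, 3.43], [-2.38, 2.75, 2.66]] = z@[[-0.38, -0.67, 1.73], [-5.04, 3.78, 2.15], [-0.87, 1.92, 4.60]]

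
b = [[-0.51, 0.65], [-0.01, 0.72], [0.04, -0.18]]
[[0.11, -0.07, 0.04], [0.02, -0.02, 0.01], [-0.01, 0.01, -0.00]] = b@[[-0.17, 0.11, -0.06], [0.03, -0.02, 0.01]]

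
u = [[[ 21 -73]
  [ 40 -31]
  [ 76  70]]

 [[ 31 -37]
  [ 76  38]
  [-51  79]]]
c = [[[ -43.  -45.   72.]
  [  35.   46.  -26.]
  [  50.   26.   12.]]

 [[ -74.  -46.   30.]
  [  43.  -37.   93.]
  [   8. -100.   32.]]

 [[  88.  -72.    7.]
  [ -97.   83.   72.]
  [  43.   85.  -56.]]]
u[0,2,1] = 70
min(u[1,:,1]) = -37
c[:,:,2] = [[72.0, -26.0, 12.0], [30.0, 93.0, 32.0], [7.0, 72.0, -56.0]]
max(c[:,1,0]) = 43.0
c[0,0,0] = -43.0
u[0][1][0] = 40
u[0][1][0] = 40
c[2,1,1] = 83.0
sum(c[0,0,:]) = -16.0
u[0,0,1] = -73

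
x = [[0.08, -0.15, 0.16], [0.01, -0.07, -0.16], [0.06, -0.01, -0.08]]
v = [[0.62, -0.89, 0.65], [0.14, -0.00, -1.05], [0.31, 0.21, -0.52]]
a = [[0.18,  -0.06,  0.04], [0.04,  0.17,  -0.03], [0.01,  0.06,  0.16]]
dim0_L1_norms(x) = [0.15, 0.23, 0.4]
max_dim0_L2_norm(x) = 0.24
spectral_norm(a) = 0.20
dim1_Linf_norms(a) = [0.18, 0.17, 0.16]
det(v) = 0.38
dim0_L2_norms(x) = [0.1, 0.17, 0.24]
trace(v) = 0.10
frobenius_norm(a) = 0.31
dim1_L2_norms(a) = [0.19, 0.18, 0.17]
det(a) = 0.01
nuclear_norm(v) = 2.68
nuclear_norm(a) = 0.54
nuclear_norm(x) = 0.48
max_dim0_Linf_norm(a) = 0.18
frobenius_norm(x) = 0.31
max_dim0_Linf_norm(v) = 1.05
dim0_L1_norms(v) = [1.07, 1.1, 2.22]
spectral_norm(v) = 1.49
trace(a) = 0.51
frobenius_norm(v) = 1.77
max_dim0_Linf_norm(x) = 0.16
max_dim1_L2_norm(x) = 0.23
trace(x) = -0.07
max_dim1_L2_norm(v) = 1.26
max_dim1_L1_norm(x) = 0.39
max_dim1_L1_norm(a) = 0.28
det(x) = 0.00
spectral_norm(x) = 0.25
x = v @ a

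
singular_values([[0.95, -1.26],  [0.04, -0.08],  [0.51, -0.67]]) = [1.79, 0.02]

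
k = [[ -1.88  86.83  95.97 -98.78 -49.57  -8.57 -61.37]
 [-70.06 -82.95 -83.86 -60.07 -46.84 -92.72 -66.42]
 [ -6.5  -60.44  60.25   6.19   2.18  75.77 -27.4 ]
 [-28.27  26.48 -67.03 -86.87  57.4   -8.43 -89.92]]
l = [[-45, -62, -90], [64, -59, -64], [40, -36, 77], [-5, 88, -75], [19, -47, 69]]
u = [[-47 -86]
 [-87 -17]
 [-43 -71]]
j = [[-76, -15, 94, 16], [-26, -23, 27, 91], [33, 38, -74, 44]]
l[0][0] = -45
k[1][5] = -92.72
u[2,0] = -43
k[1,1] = -82.95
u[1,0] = -87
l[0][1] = -62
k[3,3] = -86.87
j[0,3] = 16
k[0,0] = -1.88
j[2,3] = 44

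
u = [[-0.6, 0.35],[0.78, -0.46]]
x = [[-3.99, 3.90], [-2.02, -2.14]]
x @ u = [[5.44,-3.19], [-0.46,0.28]]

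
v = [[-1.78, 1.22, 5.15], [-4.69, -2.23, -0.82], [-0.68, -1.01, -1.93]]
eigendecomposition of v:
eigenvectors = [[-0.09+0.58j, (-0.09-0.58j), 0.36+0.00j], [-0.76+0.00j, (-0.76-0j), -0.87+0.00j], [-0.18-0.19j, -0.18+0.19j, 0.33+0.00j]]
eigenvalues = [(-2.97+3.36j), (-2.97-3.36j), 0j]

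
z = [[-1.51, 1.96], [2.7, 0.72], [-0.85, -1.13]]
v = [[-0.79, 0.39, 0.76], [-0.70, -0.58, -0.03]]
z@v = [[-0.18, -1.73, -1.21], [-2.64, 0.64, 2.03], [1.46, 0.32, -0.61]]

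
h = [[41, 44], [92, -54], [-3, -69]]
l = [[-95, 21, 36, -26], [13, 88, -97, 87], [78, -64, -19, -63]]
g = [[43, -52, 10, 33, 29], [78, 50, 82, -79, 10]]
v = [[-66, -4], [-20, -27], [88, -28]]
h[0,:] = [41, 44]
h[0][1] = 44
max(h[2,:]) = -3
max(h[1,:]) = 92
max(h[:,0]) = 92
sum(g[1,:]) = 141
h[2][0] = -3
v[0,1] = -4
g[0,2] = 10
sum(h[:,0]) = 130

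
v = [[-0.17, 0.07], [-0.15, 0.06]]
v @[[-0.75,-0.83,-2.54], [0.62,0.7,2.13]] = [[0.17, 0.19, 0.58], [0.15, 0.17, 0.51]]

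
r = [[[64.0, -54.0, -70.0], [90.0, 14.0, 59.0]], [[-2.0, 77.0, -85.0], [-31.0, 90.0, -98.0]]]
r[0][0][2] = -70.0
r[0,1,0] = 90.0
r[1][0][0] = -2.0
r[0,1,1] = 14.0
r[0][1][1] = 14.0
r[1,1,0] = -31.0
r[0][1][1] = 14.0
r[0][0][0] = 64.0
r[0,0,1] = -54.0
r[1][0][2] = -85.0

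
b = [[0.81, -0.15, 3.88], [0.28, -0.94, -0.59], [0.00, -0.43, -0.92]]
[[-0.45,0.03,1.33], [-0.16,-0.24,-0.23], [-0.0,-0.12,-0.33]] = b @[[-0.09,-0.22,0.17],[0.2,0.15,0.10],[-0.09,0.06,0.31]]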